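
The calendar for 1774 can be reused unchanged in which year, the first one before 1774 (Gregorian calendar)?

1763

Two years share a calendar iff Jan 1 falls on the same weekday and both are leap or both are common. 1774: Jan 1 is Saturday, common year.
1773: Jan 1 Friday, common
1772: Jan 1 Wednesday, leap
1771: Jan 1 Tuesday, common
1770: Jan 1 Monday, common
1769: Jan 1 Sunday, common
1768: Jan 1 Friday, leap
1767: Jan 1 Thursday, common
1766: Jan 1 Wednesday, common
1765: Jan 1 Tuesday, common
1764: Jan 1 Sunday, leap
1763: Jan 1 Saturday, common
1763 matches on both conditions.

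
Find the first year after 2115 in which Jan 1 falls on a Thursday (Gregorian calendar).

2122

Jan 1 advances by 2 weekdays after a leap year and by 1 after a common year.
2115: Jan 1 is Tuesday.
2116: Wednesday (leap)
2117: Friday
2118: Saturday
2119: Sunday
2120: Monday (leap)
2121: Wednesday
2122: Thursday
2122 begins on a Thursday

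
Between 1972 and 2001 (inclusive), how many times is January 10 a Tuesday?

4

Track January 10's weekday year by year (advancing +1, or +2 across a Feb 29):
  1972: Mon  1973: Wed (+2)  1974: Thu (+1)  1975: Fri (+1)  1976: Sat (+1)
  1977: Mon (+2)  1978: Tue (+1) ✓  1979: Wed (+1)  1980: Thu (+1)  1981: Sat (+2)
  1982: Sun (+1)  1983: Mon (+1)  1984: Tue (+1) ✓  1985: Thu (+2)  1986: Fri (+1)
  1987: Sat (+1)  1988: Sun (+1)  1989: Tue (+2) ✓  1990: Wed (+1)  1991: Thu (+1)
  1992: Fri (+1)  1993: Sun (+2)  1994: Mon (+1)  1995: Tue (+1) ✓  1996: Wed (+1)
  1997: Fri (+2)  1998: Sat (+1)  1999: Sun (+1)  2000: Mon (+1)  2001: Wed (+2)
Tuesday years: 1978, 1984, 1989, 1995 — 4 in total.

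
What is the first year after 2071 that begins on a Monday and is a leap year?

2080

Jan 1 advances by 2 weekdays after a leap year and by 1 after a common year.
2071: Jan 1 is Thursday.
2072: Friday (leap)
2073: Sunday
2074: Monday
2075: Tuesday
2076: Wednesday (leap)
2077: Friday
2078: Saturday
2079: Sunday
2080: Monday (leap)
2080 begins on a Monday and is a leap year.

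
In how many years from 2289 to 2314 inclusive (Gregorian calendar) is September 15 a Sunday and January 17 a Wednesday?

Check each year's weekday for September 15 and January 17:
  2289: Sun/Thu  2290: Mon/Fri  2291: Tue/Sat  2292: Thu/Sun  2293: Fri/Tue  2294: Sat/Wed  2295: Sun/Thu  2296: Tue/Fri  2297: Wed/Sun  2298: Thu/Mon  2299: Fri/Tue  2300: Sat/Wed  2301: Sun/Thu  2302: Mon/Fri  2303: Tue/Sat  2304: Thu/Sun  2305: Fri/Tue  2306: Sat/Wed  2307: Sun/Thu  2308: Tue/Fri  2309: Wed/Sun  2310: Thu/Mon  2311: Fri/Tue  2312: Sun/Wed ✓  2313: Mon/Fri  2314: Tue/Sat
Both conditions hold in: 2312 — 1.

1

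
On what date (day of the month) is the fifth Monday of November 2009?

30

November 1, 2009 is a Sunday, so the first Monday is the 2nd.
The fifth Monday is 2 + 28 = 30.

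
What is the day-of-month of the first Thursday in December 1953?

3

December 1, 1953 is a Tuesday, so the first Thursday is the 3rd.
The first Thursday is 3 + 0 = 3.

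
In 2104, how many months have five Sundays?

A month of length L has five Sundays iff its first Sunday is on day ≤ L−28 (so day 1–3 in a 31-day month, 1–2 in a 30-day month, day 1 in a leap February).
Checking each month of 2104: Jan starts Tue (31d); Feb starts Fri (29d); Mar starts Sat (31d) ✓; Apr starts Tue (30d); May starts Thu (31d); Jun starts Sun (30d) ✓; Jul starts Tue (31d); Aug starts Fri (31d) ✓; Sep starts Mon (30d); Oct starts Wed (31d); Nov starts Sat (30d) ✓; Dec starts Mon (31d).
Five-Sunday months: March, June, August, November → 4.

4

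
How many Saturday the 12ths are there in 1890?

2

Check the 12th of each month of 1890: Jan 12: Sun, Feb 12: Wed, Mar 12: Wed, Apr 12: Sat, May 12: Mon, Jun 12: Thu, Jul 12: Sat, Aug 12: Tue, Sep 12: Fri, Oct 12: Sun, Nov 12: Wed, Dec 12: Fri.
Saturday occurs in April, July — 2 months.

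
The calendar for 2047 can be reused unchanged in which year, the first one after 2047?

Two years share a calendar iff Jan 1 falls on the same weekday and both are leap or both are common. 2047: Jan 1 is Tuesday, common year.
2048: Jan 1 Wednesday, leap
2049: Jan 1 Friday, common
2050: Jan 1 Saturday, common
2051: Jan 1 Sunday, common
2052: Jan 1 Monday, leap
2053: Jan 1 Wednesday, common
2054: Jan 1 Thursday, common
2055: Jan 1 Friday, common
2056: Jan 1 Saturday, leap
2057: Jan 1 Monday, common
2058: Jan 1 Tuesday, common
2058 matches on both conditions.

2058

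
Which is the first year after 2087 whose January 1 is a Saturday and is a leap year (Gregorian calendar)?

2124

Jan 1 advances by 2 weekdays after a leap year and by 1 after a common year.
2087: Jan 1 is Wednesday.
2088: Thursday (leap)
2089: Saturday
2090: Sunday
2091: Monday
2092: Tuesday (leap)
2093: Thursday
2094: Friday
2095: Saturday
2096: Sunday (leap)
2097: Tuesday
2098: Wednesday
2099: Thursday
2100: Friday
2101: Saturday
2102: Sunday
2103: Monday
2104: Tuesday (leap)
2105: Thursday
2106: Friday
2107: Saturday
2108: Sunday (leap)
2109: Tuesday
2110: Wednesday
2111: Thursday
2112: Friday (leap)
2113: Sunday
2114: Monday
2115: Tuesday
2116: Wednesday (leap)
2117: Friday
2118: Saturday
2119: Sunday
2120: Monday (leap)
2121: Wednesday
2122: Thursday
2123: Friday
2124: Saturday (leap)
2124 begins on a Saturday and is a leap year.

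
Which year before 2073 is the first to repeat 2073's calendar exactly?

2062

Two years share a calendar iff Jan 1 falls on the same weekday and both are leap or both are common. 2073: Jan 1 is Sunday, common year.
2072: Jan 1 Friday, leap
2071: Jan 1 Thursday, common
2070: Jan 1 Wednesday, common
2069: Jan 1 Tuesday, common
2068: Jan 1 Sunday, leap
2067: Jan 1 Saturday, common
2066: Jan 1 Friday, common
2065: Jan 1 Thursday, common
2064: Jan 1 Tuesday, leap
2063: Jan 1 Monday, common
2062: Jan 1 Sunday, common
2062 matches on both conditions.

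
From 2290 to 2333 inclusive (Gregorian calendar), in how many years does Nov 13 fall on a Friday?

7

Track Nov 13's weekday year by year (advancing +1, or +2 across a Feb 29):
  2290: Thu  2291: Fri (+1) ✓  2292: Sun (+2)  2293: Mon (+1)  2294: Tue (+1)
  2295: Wed (+1)  2296: Fri (+2) ✓  2297: Sat (+1)  2298: Sun (+1)  2299: Mon (+1)
  2300: Tue (+1)  2301: Wed (+1)  2302: Thu (+1)  2303: Fri (+1) ✓  … (16 more years) …
  2320: Sat (+2)  2321: Sun (+1)  2322: Mon (+1)  2323: Tue (+1)  2324: Thu (+2)
  2325: Fri (+1) ✓  2326: Sat (+1)  2327: Sun (+1)  2328: Tue (+2)  2329: Wed (+1)
  2330: Thu (+1)  2331: Fri (+1) ✓  2332: Sun (+2)  2333: Mon (+1)
Friday years: 2291, 2296, 2303, 2308, 2314, 2325, 2331 — 7 in total.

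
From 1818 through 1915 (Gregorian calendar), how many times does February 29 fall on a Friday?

3

Leap years in 1818–1915: 23 of them.
Feb 29 weekday advances by 5 (mod 7) from one leap year to the next four years later (or differs when a century non-leap intervenes).
Leap-day weekdays: 1820:Tue 1824:Sun 1828:Fri✓ 1832:Wed 1836:Mon 1840:Sat 1844:Thu 1848:Tue 1852:Sun 1856:Fri✓ 1860:Wed 1864:Mon 1868:Sat 1872:Thu 1876:Tue 1880:Sun 1884:Fri✓ 1888:Wed 1892:Mon 1896:Sat 1904:Mon 1908:Sat 1912:Thu
Friday: 1828, 1856, 1884 → 3.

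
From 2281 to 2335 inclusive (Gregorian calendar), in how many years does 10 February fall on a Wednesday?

Track 10 February's weekday year by year (advancing +1, or +2 across a Feb 29):
  2281: Thu  2282: Fri (+1)  2283: Sat (+1)  2284: Sun (+1)  2285: Tue (+2)
  2286: Wed (+1) ✓  2287: Thu (+1)  2288: Fri (+1)  2289: Sun (+2)  2290: Mon (+1)
  2291: Tue (+1)  2292: Wed (+1) ✓  2293: Fri (+2)  2294: Sat (+1)  … (27 more years) …
  2322: Fri (+1)  2323: Sat (+1)  2324: Sun (+1)  2325: Tue (+2)  2326: Wed (+1) ✓
  2327: Thu (+1)  2328: Fri (+1)  2329: Sun (+2)  2330: Mon (+1)  2331: Tue (+1)
  2332: Wed (+1) ✓  2333: Fri (+2)  2334: Sat (+1)  2335: Sun (+1)
Wednesday years: 2286, 2292, 2297, 2304, 2309, 2315, 2326, 2332 — 8 in total.

8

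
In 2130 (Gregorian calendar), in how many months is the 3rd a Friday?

3

Check the 3rd of each month of 2130: Jan 3: Tue, Feb 3: Fri, Mar 3: Fri, Apr 3: Mon, May 3: Wed, Jun 3: Sat, Jul 3: Mon, Aug 3: Thu, Sep 3: Sun, Oct 3: Tue, Nov 3: Fri, Dec 3: Sun.
Friday occurs in February, March, November — 3 months.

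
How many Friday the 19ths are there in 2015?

1

Check the 19th of each month of 2015: Jan 19: Mon, Feb 19: Thu, Mar 19: Thu, Apr 19: Sun, May 19: Tue, Jun 19: Fri, Jul 19: Sun, Aug 19: Wed, Sep 19: Sat, Oct 19: Mon, Nov 19: Thu, Dec 19: Sat.
Friday occurs in June — 1 month.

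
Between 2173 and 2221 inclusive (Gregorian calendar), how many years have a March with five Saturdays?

March has 31 days; it has five Saturdays when Saturday falls among the first (month-length − 28) days — i.e. when March 1 is one of Saturday/Friday/Thursday.
March 1 by year: 2173:Mon 2174:Tue 2175:Wed 2176:Fri✓ 2177:Sat✓ 2178:Sun 2179:Mon 2180:Wed 2181:Thu✓ 2182:Fri✓ 2183:Sat✓ 2184:Mon 2185:Tue 2186:Wed 2187:Thu✓ …(19 more)… 2207:Sun 2208:Tue 2209:Wed 2210:Thu✓ 2211:Fri✓ 2212:Sun 2213:Mon 2214:Tue 2215:Wed 2216:Fri✓ 2217:Sat✓ 2218:Sun 2219:Mon 2220:Wed 2221:Thu✓
Years with five Saturdays: 2176, 2177, 2181, 2182, 2183, 2187, 2188, 2192, 2193, 2194, 2198, 2199, 2200, 2204, 2205, 2206, 2210, 2211, 2216, 2217, 2221 → 21.

21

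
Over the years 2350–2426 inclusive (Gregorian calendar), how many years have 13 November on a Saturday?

Track 13 November's weekday year by year (advancing +1, or +2 across a Feb 29):
  2350: Mon  2351: Tue (+1)  2352: Thu (+2)  2353: Fri (+1)  2354: Sat (+1) ✓
  2355: Sun (+1)  2356: Tue (+2)  2357: Wed (+1)  2358: Thu (+1)  2359: Fri (+1)
  2360: Sun (+2)  2361: Mon (+1)  2362: Tue (+1)  2363: Wed (+1)  … (49 more years) …
  2413: Wed (+1)  2414: Thu (+1)  2415: Fri (+1)  2416: Sun (+2)  2417: Mon (+1)
  2418: Tue (+1)  2419: Wed (+1)  2420: Fri (+2)  2421: Sat (+1) ✓  2422: Sun (+1)
  2423: Mon (+1)  2424: Wed (+2)  2425: Thu (+1)  2426: Fri (+1)
Saturday years: 2354, 2365, 2371, 2376, 2382, 2393, 2399, 2404, 2410, 2421 — 10 in total.

10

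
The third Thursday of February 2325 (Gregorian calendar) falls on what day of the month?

February 1, 2325 is a Sunday, so the first Thursday is the 5th.
The third Thursday is 5 + 14 = 19.

19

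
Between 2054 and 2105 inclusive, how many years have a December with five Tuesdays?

December has 31 days; it has five Tuesdays when Tuesday falls among the first (month-length − 28) days — i.e. when December 1 is one of Tuesday/Monday/Sunday.
December 1 by year: 2054:Tue✓ 2055:Wed 2056:Fri 2057:Sat 2058:Sun✓ 2059:Mon✓ 2060:Wed 2061:Thu 2062:Fri 2063:Sat 2064:Mon✓ 2065:Tue✓ 2066:Wed 2067:Thu 2068:Sat …(22 more)… 2091:Sat 2092:Mon✓ 2093:Tue✓ 2094:Wed 2095:Thu 2096:Sat 2097:Sun✓ 2098:Mon✓ 2099:Tue✓ 2100:Wed 2101:Thu 2102:Fri 2103:Sat 2104:Mon✓ 2105:Tue✓
Years with five Tuesdays: 2054, 2058, 2059, 2064, 2065, 2069, 2070, 2071, 2075, 2076, 2080, 2081, 2082, 2086, 2087, 2092, 2093, 2097, 2098, 2099, 2104, 2105 → 22.

22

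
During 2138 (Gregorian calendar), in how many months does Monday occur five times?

4

A month of length L has five Mondays iff its first Monday is on day ≤ L−28 (so day 1–3 in a 31-day month, 1–2 in a 30-day month, day 1 in a leap February).
Checking each month of 2138: Jan starts Wed (31d); Feb starts Sat (28d); Mar starts Sat (31d) ✓; Apr starts Tue (30d); May starts Thu (31d); Jun starts Sun (30d) ✓; Jul starts Tue (31d); Aug starts Fri (31d); Sep starts Mon (30d) ✓; Oct starts Wed (31d); Nov starts Sat (30d); Dec starts Mon (31d) ✓.
Five-Monday months: March, June, September, December → 4.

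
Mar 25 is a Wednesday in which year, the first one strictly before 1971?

From one year to the next, a fixed date's weekday advances by 1, or by 2 when a Feb 29 lies between the two dates.
1971: March 25 is Thursday.
1970: Wednesday (−1)
Mar 25 falls on a Wednesday in 1970.

1970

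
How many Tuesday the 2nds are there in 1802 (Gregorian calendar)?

Check the 2nd of each month of 1802: Jan 2: Sat, Feb 2: Tue, Mar 2: Tue, Apr 2: Fri, May 2: Sun, Jun 2: Wed, Jul 2: Fri, Aug 2: Mon, Sep 2: Thu, Oct 2: Sat, Nov 2: Tue, Dec 2: Thu.
Tuesday occurs in February, March, November — 3 months.

3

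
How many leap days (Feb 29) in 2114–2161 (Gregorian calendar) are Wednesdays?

Leap years in 2114–2161: 12 of them.
Feb 29 weekday advances by 5 (mod 7) from one leap year to the next four years later (or differs when a century non-leap intervenes).
Leap-day weekdays: 2116:Sat 2120:Thu 2124:Tue 2128:Sun 2132:Fri 2136:Wed✓ 2140:Mon 2144:Sat 2148:Thu 2152:Tue 2156:Sun 2160:Fri
Wednesday: 2136 → 1.

1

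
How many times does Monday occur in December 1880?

4

December 1880 has 31 days and begins on Wednesday.
The first Monday is December 6.
Mondays fall on 6, 13, 20, 27 — that's 4.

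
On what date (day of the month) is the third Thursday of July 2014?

17

July 1, 2014 is a Tuesday, so the first Thursday is the 3rd.
The third Thursday is 3 + 14 = 17.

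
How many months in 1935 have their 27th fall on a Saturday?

Check the 27th of each month of 1935: Jan 27: Sun, Feb 27: Wed, Mar 27: Wed, Apr 27: Sat, May 27: Mon, Jun 27: Thu, Jul 27: Sat, Aug 27: Tue, Sep 27: Fri, Oct 27: Sun, Nov 27: Wed, Dec 27: Fri.
Saturday occurs in April, July — 2 months.

2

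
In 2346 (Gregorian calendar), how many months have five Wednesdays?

4

A month of length L has five Wednesdays iff its first Wednesday is on day ≤ L−28 (so day 1–3 in a 31-day month, 1–2 in a 30-day month, day 1 in a leap February).
Checking each month of 2346: Jan starts Tue (31d) ✓; Feb starts Fri (28d); Mar starts Fri (31d); Apr starts Mon (30d); May starts Wed (31d) ✓; Jun starts Sat (30d); Jul starts Mon (31d) ✓; Aug starts Thu (31d); Sep starts Sun (30d); Oct starts Tue (31d) ✓; Nov starts Fri (30d); Dec starts Sun (31d).
Five-Wednesday months: January, May, July, October → 4.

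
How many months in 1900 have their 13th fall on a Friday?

2

Check the 13th of each month of 1900: Jan 13: Sat, Feb 13: Tue, Mar 13: Tue, Apr 13: Fri, May 13: Sun, Jun 13: Wed, Jul 13: Fri, Aug 13: Mon, Sep 13: Thu, Oct 13: Sat, Nov 13: Tue, Dec 13: Thu.
Friday occurs in April, July — 2 months.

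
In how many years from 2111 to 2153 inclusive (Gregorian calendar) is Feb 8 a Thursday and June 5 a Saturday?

Check each year's weekday for Feb 8 and June 5:
  2111: Sun/Fri  2112: Mon/Sun  2113: Wed/Mon  2114: Thu/Tue  2115: Fri/Wed  2116: Sat/Fri  2117: Mon/Sat  2118: Tue/Sun  2119: Wed/Mon  2120: Thu/Wed  2121: Sat/Thu  2122: Sun/Fri  2123: Mon/Sat  2124: Tue/Mon  …(15 more)…  2140: Mon/Sun  2141: Wed/Mon  2142: Thu/Tue  2143: Fri/Wed  2144: Sat/Fri  2145: Mon/Sat  2146: Tue/Sun  2147: Wed/Mon  2148: Thu/Wed  2149: Sat/Thu  2150: Sun/Fri  2151: Mon/Sat  2152: Tue/Mon  2153: Thu/Tue
Both conditions hold in: no year — 0.

0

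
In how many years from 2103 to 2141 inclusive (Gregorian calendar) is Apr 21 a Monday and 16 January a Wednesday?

Check each year's weekday for Apr 21 and 16 January:
  2103: Sat/Tue  2104: Mon/Wed ✓  2105: Tue/Fri  2106: Wed/Sat  2107: Thu/Sun  2108: Sat/Mon  2109: Sun/Wed  2110: Mon/Thu  2111: Tue/Fri  2112: Thu/Sat  2113: Fri/Mon  2114: Sat/Tue  2115: Sun/Wed  2116: Tue/Thu  …(11 more)…  2128: Wed/Fri  2129: Thu/Sun  2130: Fri/Mon  2131: Sat/Tue  2132: Mon/Wed ✓  2133: Tue/Fri  2134: Wed/Sat  2135: Thu/Sun  2136: Sat/Mon  2137: Sun/Wed  2138: Mon/Thu  2139: Tue/Fri  2140: Thu/Sat  2141: Fri/Mon
Both conditions hold in: 2104, 2132 — 2.

2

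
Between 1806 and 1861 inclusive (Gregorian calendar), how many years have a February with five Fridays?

February has 28 days (29 in leap years); it has five Fridays when Friday falls among the first (month-length − 28) days — i.e. when February 1 is Friday in a leap year (never in a common year).
February 1 by year: 1806:Sat 1807:Sun 1808:Mon 1809:Wed 1810:Thu 1811:Fri 1812:Sat 1813:Mon 1814:Tue 1815:Wed 1816:Thu 1817:Sat 1818:Sun 1819:Mon 1820:Tue …(26 more)… 1847:Mon 1848:Tue 1849:Thu 1850:Fri 1851:Sat 1852:Sun 1853:Tue 1854:Wed 1855:Thu 1856:Fri✓ 1857:Sun 1858:Mon 1859:Tue 1860:Wed 1861:Fri
Years with five Fridays: 1828, 1856 → 2.

2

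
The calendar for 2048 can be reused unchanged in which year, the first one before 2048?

2020

Two years share a calendar iff Jan 1 falls on the same weekday and both are leap or both are common. 2048: Jan 1 is Wednesday, leap year.
2047: Jan 1 Tuesday, common
2046: Jan 1 Monday, common
2045: Jan 1 Sunday, common
2044: Jan 1 Friday, leap
2043: Jan 1 Thursday, common
2042: Jan 1 Wednesday, common
2041: Jan 1 Tuesday, common
2040: Jan 1 Sunday, leap
2039: Jan 1 Saturday, common
2038: Jan 1 Friday, common
2037: Jan 1 Thursday, common
2036: Jan 1 Tuesday, leap
2035: Jan 1 Monday, common
2034: Jan 1 Sunday, common
2033: Jan 1 Saturday, common
2032: Jan 1 Thursday, leap
2031: Jan 1 Wednesday, common
2030: Jan 1 Tuesday, common
2029: Jan 1 Monday, common
2028: Jan 1 Saturday, leap
2027: Jan 1 Friday, common
2026: Jan 1 Thursday, common
2025: Jan 1 Wednesday, common
2024: Jan 1 Monday, leap
2023: Jan 1 Sunday, common
2022: Jan 1 Saturday, common
2021: Jan 1 Friday, common
2020: Jan 1 Wednesday, leap
2020 matches on both conditions.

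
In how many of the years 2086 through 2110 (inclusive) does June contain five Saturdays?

7

June has 30 days; it has five Saturdays when Saturday falls among the first (month-length − 28) days — i.e. when June 1 is one of Saturday/Friday.
June 1 by year: 2086:Sat✓ 2087:Sun 2088:Tue 2089:Wed 2090:Thu 2091:Fri✓ 2092:Sun 2093:Mon 2094:Tue 2095:Wed 2096:Fri✓ 2097:Sat✓ 2098:Sun 2099:Mon 2100:Tue 2101:Wed 2102:Thu 2103:Fri✓ 2104:Sun 2105:Mon 2106:Tue 2107:Wed 2108:Fri✓ 2109:Sat✓ 2110:Sun
Years with five Saturdays: 2086, 2091, 2096, 2097, 2103, 2108, 2109 → 7.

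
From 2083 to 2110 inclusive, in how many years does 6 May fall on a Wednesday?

Track 6 May's weekday year by year (advancing +1, or +2 across a Feb 29):
  2083: Thu  2084: Sat (+2)  2085: Sun (+1)  2086: Mon (+1)  2087: Tue (+1)
  2088: Thu (+2)  2089: Fri (+1)  2090: Sat (+1)  2091: Sun (+1)  2092: Tue (+2)
  2093: Wed (+1) ✓  2094: Thu (+1)  2095: Fri (+1)  2096: Sun (+2)  2097: Mon (+1)
  2098: Tue (+1)  2099: Wed (+1) ✓  2100: Thu (+1)  2101: Fri (+1)  2102: Sat (+1)
  2103: Sun (+1)  2104: Tue (+2)  2105: Wed (+1) ✓  2106: Thu (+1)  2107: Fri (+1)
  2108: Sun (+2)  2109: Mon (+1)  2110: Tue (+1)
Wednesday years: 2093, 2099, 2105 — 3 in total.

3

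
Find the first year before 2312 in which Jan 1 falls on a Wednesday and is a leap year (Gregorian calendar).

2308

Jan 1 advances by 2 weekdays after a leap year and by 1 after a common year.
2312: Jan 1 is Monday (leap).
2311: Sunday
2310: Saturday
2309: Friday
2308: Wednesday (leap)
2308 begins on a Wednesday and is a leap year.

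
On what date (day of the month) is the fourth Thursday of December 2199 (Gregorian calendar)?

26

December 1, 2199 is a Sunday, so the first Thursday is the 5th.
The fourth Thursday is 5 + 21 = 26.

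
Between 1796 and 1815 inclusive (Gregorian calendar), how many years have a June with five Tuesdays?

5

June has 30 days; it has five Tuesdays when Tuesday falls among the first (month-length − 28) days — i.e. when June 1 is one of Tuesday/Monday.
June 1 by year: 1796:Wed 1797:Thu 1798:Fri 1799:Sat 1800:Sun 1801:Mon✓ 1802:Tue✓ 1803:Wed 1804:Fri 1805:Sat 1806:Sun 1807:Mon✓ 1808:Wed 1809:Thu 1810:Fri 1811:Sat 1812:Mon✓ 1813:Tue✓ 1814:Wed 1815:Thu
Years with five Tuesdays: 1801, 1802, 1807, 1812, 1813 → 5.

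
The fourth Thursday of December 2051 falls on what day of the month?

December 1, 2051 is a Friday, so the first Thursday is the 7th.
The fourth Thursday is 7 + 21 = 28.

28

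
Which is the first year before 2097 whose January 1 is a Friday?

2094

Jan 1 advances by 2 weekdays after a leap year and by 1 after a common year.
2097: Jan 1 is Tuesday.
2096: Sunday (leap)
2095: Saturday
2094: Friday
2094 begins on a Friday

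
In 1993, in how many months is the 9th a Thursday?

Check the 9th of each month of 1993: Jan 9: Sat, Feb 9: Tue, Mar 9: Tue, Apr 9: Fri, May 9: Sun, Jun 9: Wed, Jul 9: Fri, Aug 9: Mon, Sep 9: Thu, Oct 9: Sat, Nov 9: Tue, Dec 9: Thu.
Thursday occurs in September, December — 2 months.

2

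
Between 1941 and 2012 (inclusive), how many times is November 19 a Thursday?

10

Track November 19's weekday year by year (advancing +1, or +2 across a Feb 29):
  1941: Wed  1942: Thu (+1) ✓  1943: Fri (+1)  1944: Sun (+2)  1945: Mon (+1)
  1946: Tue (+1)  1947: Wed (+1)  1948: Fri (+2)  1949: Sat (+1)  1950: Sun (+1)
  1951: Mon (+1)  1952: Wed (+2)  1953: Thu (+1) ✓  1954: Fri (+1)  … (44 more years) …
  1999: Fri (+1)  2000: Sun (+2)  2001: Mon (+1)  2002: Tue (+1)  2003: Wed (+1)
  2004: Fri (+2)  2005: Sat (+1)  2006: Sun (+1)  2007: Mon (+1)  2008: Wed (+2)
  2009: Thu (+1) ✓  2010: Fri (+1)  2011: Sat (+1)  2012: Mon (+2)
Thursday years: 1942, 1953, 1959, 1964, 1970, 1981, 1987, 1992, 1998, 2009 — 10 in total.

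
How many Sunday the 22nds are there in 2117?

1

Check the 22nd of each month of 2117: Jan 22: Fri, Feb 22: Mon, Mar 22: Mon, Apr 22: Thu, May 22: Sat, Jun 22: Tue, Jul 22: Thu, Aug 22: Sun, Sep 22: Wed, Oct 22: Fri, Nov 22: Mon, Dec 22: Wed.
Sunday occurs in August — 1 month.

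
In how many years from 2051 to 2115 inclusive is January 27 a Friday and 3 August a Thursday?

7

Check each year's weekday for January 27 and 3 August:
  2051: Fri/Thu ✓  2052: Sat/Sat  2053: Mon/Sun  2054: Tue/Mon  2055: Wed/Tue  2056: Thu/Thu  2057: Sat/Fri  2058: Sun/Sat  2059: Mon/Sun  2060: Tue/Tue  2061: Thu/Wed  2062: Fri/Thu ✓  2063: Sat/Fri  2064: Sun/Sun  …(37 more)…  2102: Fri/Thu ✓  2103: Sat/Fri  2104: Sun/Sun  2105: Tue/Mon  2106: Wed/Tue  2107: Thu/Wed  2108: Fri/Fri  2109: Sun/Sat  2110: Mon/Sun  2111: Tue/Mon  2112: Wed/Wed  2113: Fri/Thu ✓  2114: Sat/Fri  2115: Sun/Sat
Both conditions hold in: 2051, 2062, 2073, 2079, 2090, 2102, 2113 — 7.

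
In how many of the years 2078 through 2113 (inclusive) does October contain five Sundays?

16

October has 31 days; it has five Sundays when Sunday falls among the first (month-length − 28) days — i.e. when October 1 is one of Sunday/Saturday/Friday.
October 1 by year: 2078:Sat✓ 2079:Sun✓ 2080:Tue 2081:Wed 2082:Thu 2083:Fri✓ 2084:Sun✓ 2085:Mon 2086:Tue 2087:Wed 2088:Fri✓ 2089:Sat✓ 2090:Sun✓ 2091:Mon 2092:Wed …(6 more)… 2099:Thu 2100:Fri✓ 2101:Sat✓ 2102:Sun✓ 2103:Mon 2104:Wed 2105:Thu 2106:Fri✓ 2107:Sat✓ 2108:Mon 2109:Tue 2110:Wed 2111:Thu 2112:Sat✓ 2113:Sun✓
Years with five Sundays: 2078, 2079, 2083, 2084, 2088, 2089, 2090, 2094, 2095, 2100, 2101, 2102, 2106, 2107, 2112, 2113 → 16.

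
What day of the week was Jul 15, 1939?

Saturday

January 1, 1939 is a Sunday.
July 15 is day 196 of the year, i.e. 195 days after Jan 1.
195 mod 7 = 6, so advance 6 weekdays from Sunday: Saturday.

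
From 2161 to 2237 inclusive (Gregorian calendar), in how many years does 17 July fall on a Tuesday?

11

Track 17 July's weekday year by year (advancing +1, or +2 across a Feb 29):
  2161: Fri  2162: Sat (+1)  2163: Sun (+1)  2164: Tue (+2) ✓  2165: Wed (+1)
  2166: Thu (+1)  2167: Fri (+1)  2168: Sun (+2)  2169: Mon (+1)  2170: Tue (+1) ✓
  2171: Wed (+1)  2172: Fri (+2)  2173: Sat (+1)  2174: Sun (+1)  … (49 more years) …
  2224: Sat (+2)  2225: Sun (+1)  2226: Mon (+1)  2227: Tue (+1) ✓  2228: Thu (+2)
  2229: Fri (+1)  2230: Sat (+1)  2231: Sun (+1)  2232: Tue (+2) ✓  2233: Wed (+1)
  2234: Thu (+1)  2235: Fri (+1)  2236: Sun (+2)  2237: Mon (+1)
Tuesday years: 2164, 2170, 2181, 2187, 2192, 2198, 2204, 2210, 2221, 2227, 2232 — 11 in total.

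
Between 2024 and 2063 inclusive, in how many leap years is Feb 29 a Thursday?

Leap years in 2024–2063: 10 of them.
Feb 29 weekday advances by 5 (mod 7) from one leap year to the next four years later (or differs when a century non-leap intervenes).
Leap-day weekdays: 2024:Thu✓ 2028:Tue 2032:Sun 2036:Fri 2040:Wed 2044:Mon 2048:Sat 2052:Thu✓ 2056:Tue 2060:Sun
Thursday: 2024, 2052 → 2.

2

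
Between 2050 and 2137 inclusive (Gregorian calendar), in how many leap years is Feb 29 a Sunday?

3

Leap years in 2050–2137: 21 of them.
Feb 29 weekday advances by 5 (mod 7) from one leap year to the next four years later (or differs when a century non-leap intervenes).
Leap-day weekdays: 2052:Thu 2056:Tue 2060:Sun✓ 2064:Fri 2068:Wed 2072:Mon 2076:Sat 2080:Thu 2084:Tue 2088:Sun✓ 2092:Fri 2096:Wed 2104:Fri 2108:Wed 2112:Mon 2116:Sat 2120:Thu 2124:Tue 2128:Sun✓ 2132:Fri 2136:Wed
Sunday: 2060, 2088, 2128 → 3.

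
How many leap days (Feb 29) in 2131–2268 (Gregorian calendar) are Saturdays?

5

Leap years in 2131–2268: 34 of them.
Feb 29 weekday advances by 5 (mod 7) from one leap year to the next four years later (or differs when a century non-leap intervenes).
Leap-day weekdays: 2132:Fri 2136:Wed 2140:Mon 2144:Sat✓ 2148:Thu 2152:Tue 2156:Sun 2160:Fri 2164:Wed 2168:Mon 2172:Sat✓ 2176:Thu 2180:Tue …(8 more)… 2220:Tue 2224:Sun 2228:Fri 2232:Wed 2236:Mon 2240:Sat✓ 2244:Thu 2248:Tue 2252:Sun 2256:Fri 2260:Wed 2264:Mon 2268:Sat✓
Saturday: 2144, 2172, 2212, 2240, 2268 → 5.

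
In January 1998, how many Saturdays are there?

January 1998 has 31 days and begins on Thursday.
The first Saturday is January 3.
Saturdays fall on 3, 10, 17, 24, 31 — that's 5.

5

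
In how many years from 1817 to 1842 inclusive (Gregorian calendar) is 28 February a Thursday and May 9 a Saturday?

Check each year's weekday for 28 February and May 9:
  1817: Fri/Fri  1818: Sat/Sat  1819: Sun/Sun  1820: Mon/Tue  1821: Wed/Wed  1822: Thu/Thu  1823: Fri/Fri  1824: Sat/Sun  1825: Mon/Mon  1826: Tue/Tue  1827: Wed/Wed  1828: Thu/Fri  1829: Sat/Sat  1830: Sun/Sun  1831: Mon/Mon  1832: Tue/Wed  1833: Thu/Thu  1834: Fri/Fri  1835: Sat/Sat  1836: Sun/Mon  1837: Tue/Tue  1838: Wed/Wed  1839: Thu/Thu  1840: Fri/Sat  1841: Sun/Sun  1842: Mon/Mon
Both conditions hold in: no year — 0.

0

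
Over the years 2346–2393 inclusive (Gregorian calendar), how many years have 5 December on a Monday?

Track 5 December's weekday year by year (advancing +1, or +2 across a Feb 29):
  2346: Thu  2347: Fri (+1)  2348: Sun (+2)  2349: Mon (+1) ✓  2350: Tue (+1)
  2351: Wed (+1)  2352: Fri (+2)  2353: Sat (+1)  2354: Sun (+1)  2355: Mon (+1) ✓
  2356: Wed (+2)  2357: Thu (+1)  2358: Fri (+1)  2359: Sat (+1)  … (20 more years) …
  2380: Fri (+2)  2381: Sat (+1)  2382: Sun (+1)  2383: Mon (+1) ✓  2384: Wed (+2)
  2385: Thu (+1)  2386: Fri (+1)  2387: Sat (+1)  2388: Mon (+2) ✓  2389: Tue (+1)
  2390: Wed (+1)  2391: Thu (+1)  2392: Sat (+2)  2393: Sun (+1)
Monday years: 2349, 2355, 2360, 2366, 2377, 2383, 2388 — 7 in total.

7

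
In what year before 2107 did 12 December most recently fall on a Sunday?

From one year to the next, a fixed date's weekday advances by 1, or by 2 when a Feb 29 lies between the two dates.
2107: December 12 is Monday.
2106: Sunday (−1)
12 December falls on a Sunday in 2106.

2106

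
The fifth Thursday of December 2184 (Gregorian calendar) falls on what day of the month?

30

December 1, 2184 is a Wednesday, so the first Thursday is the 2nd.
The fifth Thursday is 2 + 28 = 30.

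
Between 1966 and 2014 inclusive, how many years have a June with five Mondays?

14

June has 30 days; it has five Mondays when Monday falls among the first (month-length − 28) days — i.e. when June 1 is one of Monday/Sunday.
June 1 by year: 1966:Wed 1967:Thu 1968:Sat 1969:Sun✓ 1970:Mon✓ 1971:Tue 1972:Thu 1973:Fri 1974:Sat 1975:Sun✓ 1976:Tue 1977:Wed 1978:Thu 1979:Fri 1980:Sun✓ …(19 more)… 2000:Thu 2001:Fri 2002:Sat 2003:Sun✓ 2004:Tue 2005:Wed 2006:Thu 2007:Fri 2008:Sun✓ 2009:Mon✓ 2010:Tue 2011:Wed 2012:Fri 2013:Sat 2014:Sun✓
Years with five Mondays: 1969, 1970, 1975, 1980, 1981, 1986, 1987, 1992, 1997, 1998, 2003, 2008, 2009, 2014 → 14.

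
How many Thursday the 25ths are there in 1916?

Check the 25th of each month of 1916: Jan 25: Tue, Feb 25: Fri, Mar 25: Sat, Apr 25: Tue, May 25: Thu, Jun 25: Sun, Jul 25: Tue, Aug 25: Fri, Sep 25: Mon, Oct 25: Wed, Nov 25: Sat, Dec 25: Mon.
Thursday occurs in May — 1 month.

1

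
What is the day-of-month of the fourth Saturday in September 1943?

25

September 1, 1943 is a Wednesday, so the first Saturday is the 4th.
The fourth Saturday is 4 + 21 = 25.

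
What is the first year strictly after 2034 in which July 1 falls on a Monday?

From one year to the next, a fixed date's weekday advances by 1, or by 2 when a Feb 29 lies between the two dates.
2034: July 1 is Saturday.
2035: Sunday (+1)
2036: Tuesday (+2)
2037: Wednesday (+1)
2038: Thursday (+1)
2039: Friday (+1)
2040: Sunday (+2)
2041: Monday (+1)
July 1 falls on a Monday in 2041.

2041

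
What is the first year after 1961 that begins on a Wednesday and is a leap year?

1964

Jan 1 advances by 2 weekdays after a leap year and by 1 after a common year.
1961: Jan 1 is Sunday.
1962: Monday
1963: Tuesday
1964: Wednesday (leap)
1964 begins on a Wednesday and is a leap year.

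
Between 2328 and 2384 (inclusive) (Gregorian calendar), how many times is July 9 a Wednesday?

8

Track July 9's weekday year by year (advancing +1, or +2 across a Feb 29):
  2328: Mon  2329: Tue (+1)  2330: Wed (+1) ✓  2331: Thu (+1)  2332: Sat (+2)
  2333: Sun (+1)  2334: Mon (+1)  2335: Tue (+1)  2336: Thu (+2)  2337: Fri (+1)
  2338: Sat (+1)  2339: Sun (+1)  2340: Tue (+2)  2341: Wed (+1) ✓  … (29 more years) …
  2371: Fri (+1)  2372: Sun (+2)  2373: Mon (+1)  2374: Tue (+1)  2375: Wed (+1) ✓
  2376: Fri (+2)  2377: Sat (+1)  2378: Sun (+1)  2379: Mon (+1)  2380: Wed (+2) ✓
  2381: Thu (+1)  2382: Fri (+1)  2383: Sat (+1)  2384: Mon (+2)
Wednesday years: 2330, 2341, 2347, 2352, 2358, 2369, 2375, 2380 — 8 in total.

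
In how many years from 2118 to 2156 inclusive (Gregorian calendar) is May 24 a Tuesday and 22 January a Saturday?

Check each year's weekday for May 24 and 22 January:
  2118: Tue/Sat ✓  2119: Wed/Sun  2120: Fri/Mon  2121: Sat/Wed  2122: Sun/Thu  2123: Mon/Fri  2124: Wed/Sat  2125: Thu/Mon  2126: Fri/Tue  2127: Sat/Wed  2128: Mon/Thu  2129: Tue/Sat ✓  2130: Wed/Sun  2131: Thu/Mon  …(11 more)…  2143: Fri/Tue  2144: Sun/Wed  2145: Mon/Fri  2146: Tue/Sat ✓  2147: Wed/Sun  2148: Fri/Mon  2149: Sat/Wed  2150: Sun/Thu  2151: Mon/Fri  2152: Wed/Sat  2153: Thu/Mon  2154: Fri/Tue  2155: Sat/Wed  2156: Mon/Thu
Both conditions hold in: 2118, 2129, 2135, 2146 — 4.

4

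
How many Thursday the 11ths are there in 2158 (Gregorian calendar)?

Check the 11th of each month of 2158: Jan 11: Wed, Feb 11: Sat, Mar 11: Sat, Apr 11: Tue, May 11: Thu, Jun 11: Sun, Jul 11: Tue, Aug 11: Fri, Sep 11: Mon, Oct 11: Wed, Nov 11: Sat, Dec 11: Mon.
Thursday occurs in May — 1 month.

1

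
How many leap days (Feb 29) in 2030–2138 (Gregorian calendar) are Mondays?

Leap years in 2030–2138: 26 of them.
Feb 29 weekday advances by 5 (mod 7) from one leap year to the next four years later (or differs when a century non-leap intervenes).
Leap-day weekdays: 2032:Sun 2036:Fri 2040:Wed 2044:Mon✓ 2048:Sat 2052:Thu 2056:Tue 2060:Sun 2064:Fri 2068:Wed 2072:Mon✓ 2076:Sat 2080:Thu 2084:Tue 2088:Sun 2092:Fri 2096:Wed 2104:Fri 2108:Wed 2112:Mon✓ 2116:Sat 2120:Thu 2124:Tue 2128:Sun 2132:Fri 2136:Wed
Monday: 2044, 2072, 2112 → 3.

3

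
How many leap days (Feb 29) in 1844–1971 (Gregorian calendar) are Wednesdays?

Leap years in 1844–1971: 31 of them.
Feb 29 weekday advances by 5 (mod 7) from one leap year to the next four years later (or differs when a century non-leap intervenes).
Leap-day weekdays: 1844:Thu 1848:Tue 1852:Sun 1856:Fri 1860:Wed✓ 1864:Mon 1868:Sat 1872:Thu 1876:Tue 1880:Sun 1884:Fri 1888:Wed✓ 1892:Mon …(5 more)… 1920:Sun 1924:Fri 1928:Wed✓ 1932:Mon 1936:Sat 1940:Thu 1944:Tue 1948:Sun 1952:Fri 1956:Wed✓ 1960:Mon 1964:Sat 1968:Thu
Wednesday: 1860, 1888, 1928, 1956 → 4.

4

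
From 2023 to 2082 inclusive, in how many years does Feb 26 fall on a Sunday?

9

Track Feb 26's weekday year by year (advancing +1, or +2 across a Feb 29):
  2023: Sun ✓  2024: Mon (+1)  2025: Wed (+2)  2026: Thu (+1)  2027: Fri (+1)
  2028: Sat (+1)  2029: Mon (+2)  2030: Tue (+1)  2031: Wed (+1)  2032: Thu (+1)
  2033: Sat (+2)  2034: Sun (+1) ✓  2035: Mon (+1)  2036: Tue (+1)  … (32 more years) …
  2069: Tue (+2)  2070: Wed (+1)  2071: Thu (+1)  2072: Fri (+1)  2073: Sun (+2) ✓
  2074: Mon (+1)  2075: Tue (+1)  2076: Wed (+1)  2077: Fri (+2)  2078: Sat (+1)
  2079: Sun (+1) ✓  2080: Mon (+1)  2081: Wed (+2)  2082: Thu (+1)
Sunday years: 2023, 2034, 2040, 2045, 2051, 2062, 2068, 2073, 2079 — 9 in total.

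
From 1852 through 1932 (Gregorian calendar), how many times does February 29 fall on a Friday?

3

Leap years in 1852–1932: 20 of them.
Feb 29 weekday advances by 5 (mod 7) from one leap year to the next four years later (or differs when a century non-leap intervenes).
Leap-day weekdays: 1852:Sun 1856:Fri✓ 1860:Wed 1864:Mon 1868:Sat 1872:Thu 1876:Tue 1880:Sun 1884:Fri✓ 1888:Wed 1892:Mon 1896:Sat 1904:Mon 1908:Sat 1912:Thu 1916:Tue 1920:Sun 1924:Fri✓ 1928:Wed 1932:Mon
Friday: 1856, 1884, 1924 → 3.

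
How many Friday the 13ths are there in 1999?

1

Check the 13th of each month of 1999: Jan 13: Wed, Feb 13: Sat, Mar 13: Sat, Apr 13: Tue, May 13: Thu, Jun 13: Sun, Jul 13: Tue, Aug 13: Fri, Sep 13: Mon, Oct 13: Wed, Nov 13: Sat, Dec 13: Mon.
Friday occurs in August — 1 month.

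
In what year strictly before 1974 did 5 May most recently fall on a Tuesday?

From one year to the next, a fixed date's weekday advances by 1, or by 2 when a Feb 29 lies between the two dates.
1974: May 5 is Sunday.
1973: Saturday (−1)
1972: Friday (−1)
1971: Wednesday (−2)
1970: Tuesday (−1)
5 May falls on a Tuesday in 1970.

1970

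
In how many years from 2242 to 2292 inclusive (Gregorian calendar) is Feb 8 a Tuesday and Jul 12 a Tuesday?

Check each year's weekday for Feb 8 and Jul 12:
  2242: Tue/Tue ✓  2243: Wed/Wed  2244: Thu/Fri  2245: Sat/Sat  2246: Sun/Sun  2247: Mon/Mon  2248: Tue/Wed  2249: Thu/Thu  2250: Fri/Fri  2251: Sat/Sat  2252: Sun/Mon  2253: Tue/Tue ✓  2254: Wed/Wed  2255: Thu/Thu  …(23 more)…  2279: Sat/Sat  2280: Sun/Mon  2281: Tue/Tue ✓  2282: Wed/Wed  2283: Thu/Thu  2284: Fri/Sat  2285: Sun/Sun  2286: Mon/Mon  2287: Tue/Tue ✓  2288: Wed/Thu  2289: Fri/Fri  2290: Sat/Sat  2291: Sun/Sun  2292: Mon/Tue
Both conditions hold in: 2242, 2253, 2259, 2270, 2281, 2287 — 6.

6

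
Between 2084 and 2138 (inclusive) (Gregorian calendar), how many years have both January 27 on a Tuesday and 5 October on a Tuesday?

2

Check each year's weekday for January 27 and 5 October:
  2084: Thu/Thu  2085: Sat/Fri  2086: Sun/Sat  2087: Mon/Sun  2088: Tue/Tue ✓  2089: Thu/Wed  2090: Fri/Thu  2091: Sat/Fri  2092: Sun/Sun  2093: Tue/Mon  2094: Wed/Tue  2095: Thu/Wed  2096: Fri/Fri  2097: Sun/Sat  …(27 more)…  2125: Sat/Fri  2126: Sun/Sat  2127: Mon/Sun  2128: Tue/Tue ✓  2129: Thu/Wed  2130: Fri/Thu  2131: Sat/Fri  2132: Sun/Sun  2133: Tue/Mon  2134: Wed/Tue  2135: Thu/Wed  2136: Fri/Fri  2137: Sun/Sat  2138: Mon/Sun
Both conditions hold in: 2088, 2128 — 2.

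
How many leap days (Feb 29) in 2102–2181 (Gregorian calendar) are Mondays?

Leap years in 2102–2181: 20 of them.
Feb 29 weekday advances by 5 (mod 7) from one leap year to the next four years later (or differs when a century non-leap intervenes).
Leap-day weekdays: 2104:Fri 2108:Wed 2112:Mon✓ 2116:Sat 2120:Thu 2124:Tue 2128:Sun 2132:Fri 2136:Wed 2140:Mon✓ 2144:Sat 2148:Thu 2152:Tue 2156:Sun 2160:Fri 2164:Wed 2168:Mon✓ 2172:Sat 2176:Thu 2180:Tue
Monday: 2112, 2140, 2168 → 3.

3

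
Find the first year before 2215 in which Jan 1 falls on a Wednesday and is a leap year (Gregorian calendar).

2212

Jan 1 advances by 2 weekdays after a leap year and by 1 after a common year.
2215: Jan 1 is Sunday.
2214: Saturday
2213: Friday
2212: Wednesday (leap)
2212 begins on a Wednesday and is a leap year.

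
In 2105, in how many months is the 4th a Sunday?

2

Check the 4th of each month of 2105: Jan 4: Sun, Feb 4: Wed, Mar 4: Wed, Apr 4: Sat, May 4: Mon, Jun 4: Thu, Jul 4: Sat, Aug 4: Tue, Sep 4: Fri, Oct 4: Sun, Nov 4: Wed, Dec 4: Fri.
Sunday occurs in January, October — 2 months.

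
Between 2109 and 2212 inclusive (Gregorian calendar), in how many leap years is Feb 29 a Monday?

Leap years in 2109–2212: 25 of them.
Feb 29 weekday advances by 5 (mod 7) from one leap year to the next four years later (or differs when a century non-leap intervenes).
Leap-day weekdays: 2112:Mon✓ 2116:Sat 2120:Thu 2124:Tue 2128:Sun 2132:Fri 2136:Wed 2140:Mon✓ 2144:Sat 2148:Thu 2152:Tue 2156:Sun 2160:Fri 2164:Wed 2168:Mon✓ 2172:Sat 2176:Thu 2180:Tue 2184:Sun 2188:Fri 2192:Wed 2196:Mon✓ 2204:Wed 2208:Mon✓ 2212:Sat
Monday: 2112, 2140, 2168, 2196, 2208 → 5.

5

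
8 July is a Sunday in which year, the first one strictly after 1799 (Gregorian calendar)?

1804

From one year to the next, a fixed date's weekday advances by 1, or by 2 when a Feb 29 lies between the two dates.
1799: July 8 is Monday.
1800: Tuesday (+1)
1801: Wednesday (+1)
1802: Thursday (+1)
1803: Friday (+1)
1804: Sunday (+2)
8 July falls on a Sunday in 1804.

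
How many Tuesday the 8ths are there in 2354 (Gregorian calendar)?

1

Check the 8th of each month of 2354: Jan 8: Fri, Feb 8: Mon, Mar 8: Mon, Apr 8: Thu, May 8: Sat, Jun 8: Tue, Jul 8: Thu, Aug 8: Sun, Sep 8: Wed, Oct 8: Fri, Nov 8: Mon, Dec 8: Wed.
Tuesday occurs in June — 1 month.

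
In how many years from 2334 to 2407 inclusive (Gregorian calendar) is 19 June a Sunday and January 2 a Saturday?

Check each year's weekday for 19 June and January 2:
  2334: Tue/Tue  2335: Wed/Wed  2336: Fri/Thu  2337: Sat/Sat  2338: Sun/Sun  2339: Mon/Mon  2340: Wed/Tue  2341: Thu/Thu  2342: Fri/Fri  2343: Sat/Sat  2344: Mon/Sun  2345: Tue/Tue  2346: Wed/Wed  2347: Thu/Thu  …(46 more)…  2394: Sun/Sun  2395: Mon/Mon  2396: Wed/Tue  2397: Thu/Thu  2398: Fri/Fri  2399: Sat/Sat  2400: Mon/Sun  2401: Tue/Tue  2402: Wed/Wed  2403: Thu/Thu  2404: Sat/Fri  2405: Sun/Sun  2406: Mon/Mon  2407: Tue/Tue
Both conditions hold in: 2360, 2388 — 2.

2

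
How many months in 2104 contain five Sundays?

A month of length L has five Sundays iff its first Sunday is on day ≤ L−28 (so day 1–3 in a 31-day month, 1–2 in a 30-day month, day 1 in a leap February).
Checking each month of 2104: Jan starts Tue (31d); Feb starts Fri (29d); Mar starts Sat (31d) ✓; Apr starts Tue (30d); May starts Thu (31d); Jun starts Sun (30d) ✓; Jul starts Tue (31d); Aug starts Fri (31d) ✓; Sep starts Mon (30d); Oct starts Wed (31d); Nov starts Sat (30d) ✓; Dec starts Mon (31d).
Five-Sunday months: March, June, August, November → 4.

4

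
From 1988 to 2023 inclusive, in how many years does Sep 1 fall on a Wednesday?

5

Track Sep 1's weekday year by year (advancing +1, or +2 across a Feb 29):
  1988: Thu  1989: Fri (+1)  1990: Sat (+1)  1991: Sun (+1)  1992: Tue (+2)
  1993: Wed (+1) ✓  1994: Thu (+1)  1995: Fri (+1)  1996: Sun (+2)  1997: Mon (+1)
  1998: Tue (+1)  1999: Wed (+1) ✓  2000: Fri (+2)  2001: Sat (+1)  … (8 more years) …
  2010: Wed (+1) ✓  2011: Thu (+1)  2012: Sat (+2)  2013: Sun (+1)  2014: Mon (+1)
  2015: Tue (+1)  2016: Thu (+2)  2017: Fri (+1)  2018: Sat (+1)  2019: Sun (+1)
  2020: Tue (+2)  2021: Wed (+1) ✓  2022: Thu (+1)  2023: Fri (+1)
Wednesday years: 1993, 1999, 2004, 2010, 2021 — 5 in total.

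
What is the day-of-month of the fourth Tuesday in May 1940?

May 1, 1940 is a Wednesday, so the first Tuesday is the 7th.
The fourth Tuesday is 7 + 21 = 28.

28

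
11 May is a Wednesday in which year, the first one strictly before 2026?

2022

From one year to the next, a fixed date's weekday advances by 1, or by 2 when a Feb 29 lies between the two dates.
2026: May 11 is Monday.
2025: Sunday (−1)
2024: Saturday (−1)
2023: Thursday (−2)
2022: Wednesday (−1)
11 May falls on a Wednesday in 2022.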